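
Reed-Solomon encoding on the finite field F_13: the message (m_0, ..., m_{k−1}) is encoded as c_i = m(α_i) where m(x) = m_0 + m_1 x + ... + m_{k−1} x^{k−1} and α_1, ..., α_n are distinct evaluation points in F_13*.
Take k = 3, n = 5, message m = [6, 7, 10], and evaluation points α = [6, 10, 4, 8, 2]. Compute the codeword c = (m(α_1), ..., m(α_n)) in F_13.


c = [5, 10, 12, 0, 8]

Message polynomial: m(x) = 6 + 7·x + 10·x^2 (mod 13).
For each evaluation point α_i, compute m(α_i) mod 13:
  α_1 = 6: Horner steps 10 → 2 → 5, so m(6) = 5.
  α_2 = 10: Horner steps 10 → 3 → 10, so m(10) = 10.
  α_3 = 4: Horner steps 10 → 8 → 12, so m(4) = 12.
  α_4 = 8: Horner steps 10 → 9 → 0, so m(8) = 0.
  α_5 = 2: Horner steps 10 → 1 → 8, so m(2) = 8.
Codeword c = [5, 10, 12, 0, 8] ∈ F_13^5.


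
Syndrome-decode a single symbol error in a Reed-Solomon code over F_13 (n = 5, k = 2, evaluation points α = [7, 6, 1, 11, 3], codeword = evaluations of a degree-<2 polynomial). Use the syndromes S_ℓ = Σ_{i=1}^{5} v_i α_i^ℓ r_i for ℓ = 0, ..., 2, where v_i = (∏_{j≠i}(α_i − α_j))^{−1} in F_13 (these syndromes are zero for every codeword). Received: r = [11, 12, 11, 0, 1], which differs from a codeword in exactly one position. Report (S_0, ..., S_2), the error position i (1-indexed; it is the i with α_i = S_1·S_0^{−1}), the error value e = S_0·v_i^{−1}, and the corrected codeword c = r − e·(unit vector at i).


S = (7, 10, 5), error at position 1, error magnitude e = 4, c = [7, 12, 11, 0, 1].

Step 1: column multipliers v_i = (∏_{j≠i}(α_i − α_j))^{−1} mod 13.
  i = 1 (α = 7): (7−6)(7−1)(7−11)(7−3) = 1·6·(−4)·4 = −96 ≡ 8, so v_1 = 8^{−1} = 5 (mod 13).
  i = 2 (α = 6): (6−7)(6−1)(6−11)(6−3) = (−1)·5·(−5)·3 = 75 ≡ 10, so v_2 = 10^{−1} = 4 (mod 13).
  i = 3 (α = 1): (1−7)(1−6)(1−11)(1−3) = (−6)·(−5)·(−10)·(−2) = 600 ≡ 2, so v_3 = 2^{−1} = 7 (mod 13).
  i = 4 (α = 11): (11−7)(11−6)(11−1)(11−3) = 4·5·10·8 = 1600 ≡ 1, so v_4 = 1^{−1} = 1 (mod 13).
  i = 5 (α = 3): (3−7)(3−6)(3−1)(3−11) = (−4)·(−3)·2·(−8) = −192 ≡ 3, so v_5 = 3^{−1} = 9 (mod 13).
  v = [5, 4, 7, 1, 9].
Step 2: syndromes of r = [11, 12, 11, 0, 1] (all sums mod 13).
  S_0 = Σ v_i r_i = 5·11 + 4·12 + 7·11 + 1·0 + 9·1 = 189 ≡ 7.
  S_1 = Σ v_i α_i r_i = 5·7·11 + 4·6·12 + 7·1·11 + 1·11·0 + 9·3·1 = 777 ≡ 10.
  α_i^2 mod 13 = [10, 10, 1, 4, 9].
  S_2 = Σ v_i α_i^2 r_i = 5·10·11 + 4·10·12 + 7·1·11 + 1·4·0 + 9·9·1 = 1188 ≡ 5.
  S = (7, 10, 5) ≠ 0, so r is not a codeword (an error is present).
Step 3: locate the error. For a single error e at position i, S_ℓ = v_i·e·α_i^ℓ, so α_err = S_1/S_0.
  S_0^{−1} = 7^{−1} = 2 (mod 13), so α_err = 10·2 = 20 ≡ 7 = α_1. Error position i = 1.
  Consistency check: S_2/S_1 = 5·4 = 20 ≡ 7 = α_err ✓ (single-error assumption holds).
Step 4: error magnitude e = S_0/v_1 = S_0·∏_{j≠1}(α_1 − α_j) = 7·8 = 56 ≡ 4 (mod 13).
Step 5: correct position 1: c_1 = r_1 − e = 11 − 4 ≡ 7 (mod 13). Hence c = [7, 12, 11, 0, 1].
  Check: interpolating c through the α_i gives m(x) = 3 + 8·x (degree < 2) with m(α_i) = c_i for every i, so c is indeed a codeword.


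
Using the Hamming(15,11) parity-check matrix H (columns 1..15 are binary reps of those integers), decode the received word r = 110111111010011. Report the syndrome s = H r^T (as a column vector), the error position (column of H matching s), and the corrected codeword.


s = (1, 0, 0, 0)^T, error position = 8, corrected codeword c = 110111101010011

Compute s = H r^T mod 2 one row at a time:
  s_1 = 1 + 1 + 0 + 1 + 0 + 0 + 1 + 1 = 5 ≡ 1 (mod 2).
  s_2 = 1 + 1 + 1 + 1 + 0 + 0 + 1 + 1 = 6 ≡ 0 (mod 2).
  s_3 = 1 + 0 + 1 + 1 + 0 + 1 + 1 + 1 = 6 ≡ 0 (mod 2).
  s_4 = 1 + 0 + 1 + 1 + 1 + 1 + 0 + 1 = 6 ≡ 0 (mod 2).
s = (1, 0, 0, 0)^T — this equals column 8 of H (binary 1000), so error is at position 8.
Correct: flip bit 8 of r = 110111111010011 to get c = 110111101010011.


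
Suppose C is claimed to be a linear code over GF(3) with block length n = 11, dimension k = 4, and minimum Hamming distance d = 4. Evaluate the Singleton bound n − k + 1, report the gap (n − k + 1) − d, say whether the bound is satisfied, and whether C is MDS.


Singleton RHS = n − k + 1 = 8, slack = 4, bound satisfied, not MDS.

Singleton bound: d ≤ n − k + 1.
Here n = 11, k = 4, so n − k + 1 = 8.
Given d = 4, check d ≤ 8: YES.
Slack = (n − k + 1) − d = 4.
The code is NOT MDS (slack = 4 > 0).
Description: the claimed parameters are [11, 4, 4]_3; such a code would be non-MDS.


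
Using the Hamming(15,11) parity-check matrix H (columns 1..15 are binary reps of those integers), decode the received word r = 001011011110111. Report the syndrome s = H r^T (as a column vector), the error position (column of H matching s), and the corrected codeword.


s = (1, 1, 0, 0)^T, error position = 12, corrected codeword c = 001011011111111

Compute s = H r^T mod 2 one row at a time:
  s_1 = 1 + 1 + 1 + 1 + 0 + 1 + 1 + 1 = 7 ≡ 1 (mod 2).
  s_2 = 0 + 1 + 1 + 0 + 0 + 1 + 1 + 1 = 5 ≡ 1 (mod 2).
  s_3 = 0 + 1 + 1 + 0 + 1 + 1 + 1 + 1 = 6 ≡ 0 (mod 2).
  s_4 = 0 + 1 + 1 + 0 + 1 + 1 + 1 + 1 = 6 ≡ 0 (mod 2).
s = (1, 1, 0, 0)^T — this equals column 12 of H (binary 1100), so error is at position 12.
Correct: flip bit 12 of r = 001011011110111 to get c = 001011011111111.


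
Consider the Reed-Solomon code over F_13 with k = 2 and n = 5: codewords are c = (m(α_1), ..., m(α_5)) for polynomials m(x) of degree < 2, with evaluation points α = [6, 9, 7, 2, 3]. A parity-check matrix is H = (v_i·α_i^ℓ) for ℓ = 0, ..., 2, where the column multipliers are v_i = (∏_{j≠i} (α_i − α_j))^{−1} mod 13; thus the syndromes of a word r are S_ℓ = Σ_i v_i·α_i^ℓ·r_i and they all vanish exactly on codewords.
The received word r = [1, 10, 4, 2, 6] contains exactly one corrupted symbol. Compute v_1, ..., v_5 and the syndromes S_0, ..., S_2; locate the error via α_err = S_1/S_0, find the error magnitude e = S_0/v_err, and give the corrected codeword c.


S = (11, 7, 8), error at position 5, error magnitude e = 1, c = [1, 10, 4, 2, 5].

Step 1: column multipliers v_i = (∏_{j≠i}(α_i − α_j))^{−1} mod 13.
  i = 1 (α = 6): (6−9)(6−7)(6−2)(6−3) = (−3)·(−1)·4·3 = 36 ≡ 10, so v_1 = 10^{−1} = 4 (mod 13).
  i = 2 (α = 9): (9−6)(9−7)(9−2)(9−3) = 3·2·7·6 = 252 ≡ 5, so v_2 = 5^{−1} = 8 (mod 13).
  i = 3 (α = 7): (7−6)(7−9)(7−2)(7−3) = 1·(−2)·5·4 = −40 ≡ 12, so v_3 = 12^{−1} = 12 (mod 13).
  i = 4 (α = 2): (2−6)(2−9)(2−7)(2−3) = (−4)·(−7)·(−5)·(−1) = 140 ≡ 10, so v_4 = 10^{−1} = 4 (mod 13).
  i = 5 (α = 3): (3−6)(3−9)(3−7)(3−2) = (−3)·(−6)·(−4)·1 = −72 ≡ 6, so v_5 = 6^{−1} = 11 (mod 13).
  v = [4, 8, 12, 4, 11].
Step 2: syndromes of r = [1, 10, 4, 2, 6] (all sums mod 13).
  S_0 = Σ v_i r_i = 4·1 + 8·10 + 12·4 + 4·2 + 11·6 = 206 ≡ 11.
  S_1 = Σ v_i α_i r_i = 4·6·1 + 8·9·10 + 12·7·4 + 4·2·2 + 11·3·6 = 1294 ≡ 7.
  α_i^2 mod 13 = [10, 3, 10, 4, 9].
  S_2 = Σ v_i α_i^2 r_i = 4·10·1 + 8·3·10 + 12·10·4 + 4·4·2 + 11·9·6 = 1386 ≡ 8.
  S = (11, 7, 8) ≠ 0, so r is not a codeword (an error is present).
Step 3: locate the error. For a single error e at position i, S_ℓ = v_i·e·α_i^ℓ, so α_err = S_1/S_0.
  S_0^{−1} = 11^{−1} = 6 (mod 13), so α_err = 7·6 = 42 ≡ 3 = α_5. Error position i = 5.
  Consistency check: S_2/S_1 = 8·2 = 16 ≡ 3 = α_err ✓ (single-error assumption holds).
Step 4: error magnitude e = S_0/v_5 = S_0·∏_{j≠5}(α_5 − α_j) = 11·6 = 66 ≡ 1 (mod 13).
Step 5: correct position 5: c_5 = r_5 − e = 6 − 1 ≡ 5 (mod 13). Hence c = [1, 10, 4, 2, 5].
  Check: interpolating c through the α_i gives m(x) = 9 + 3·x (degree < 2) with m(α_i) = c_i for every i, so c is indeed a codeword.


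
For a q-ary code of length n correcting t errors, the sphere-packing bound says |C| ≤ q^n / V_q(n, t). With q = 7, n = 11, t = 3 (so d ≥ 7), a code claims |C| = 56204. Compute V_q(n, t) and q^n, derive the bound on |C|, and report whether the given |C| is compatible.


V_q(n, t) = 37687, q^n = 1977326743, Hamming bound = 52467, |C| = 56204 > bound (violated).

Step 1: Compute V_q(n, t) = Σ_{j=0}^3 C(n, j) (q−1)^j.
  j = 0: C(11,0)·(6)^0 = 1·1 = 1.
  j = 1: C(11,1)·(6)^1 = 11·6 = 66.
  j = 2: C(11,2)·(6)^2 = 55·36 = 1980.
  j = 3: C(11,3)·(6)^3 = 165·216 = 35640.
  V_q(n, t) = 1 + 66 + 1980 + 35640 = 37687.
Step 2: q^n = 7^11 = 1977326743.
Step 3: Hamming bound ⌊q^n / V_q(n,t)⌋ = ⌊1977326743/37687⌋ = 52467.
Step 4: Compare |C| = 56204 to 52467: violated.
The claimed |C| lies above the Hamming bound, so no 7-ary code of length 11 with d ≥ 7 can have 56204 codewords.


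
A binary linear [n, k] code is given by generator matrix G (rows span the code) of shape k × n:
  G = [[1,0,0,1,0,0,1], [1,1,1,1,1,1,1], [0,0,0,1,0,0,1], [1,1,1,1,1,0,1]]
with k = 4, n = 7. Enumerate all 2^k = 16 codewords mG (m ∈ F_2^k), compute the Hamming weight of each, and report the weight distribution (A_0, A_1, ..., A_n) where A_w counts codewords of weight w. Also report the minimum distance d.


Weight distribution: A_0 = 1, A_1 = 2, A_2 = 2, A_3 = 3, A_4 = 3, A_5 = 2, A_6 = 2, A_7 = 1. Minimum distance d = 1.

Enumerate all 2^4 = 16 messages m ∈ F_2^4.
For each, compute codeword c = mG in F_2^7, then tally its weight.
  m = 0000 → c = 0000000, weight = 0.
  m = 1000 → c = 1001001, weight = 3.
  m = 0100 → c = 1111111, weight = 7.
  m = 1100 → c = 0110110, weight = 4.
  m = 0010 → c = 0001001, weight = 2.
  m = 1010 → c = 1000000, weight = 1.
  m = 0110 → c = 1110110, weight = 5.
  m = 1110 → c = 0111111, weight = 6.
  m = 0001 → c = 1111101, weight = 6.
  m = 1001 → c = 0110100, weight = 3.
  m = 0101 → c = 0000010, weight = 1.
  m = 1101 → c = 1001011, weight = 4.
  m = 0011 → c = 1110100, weight = 4.
  m = 1011 → c = 0111101, weight = 5.
  m = 0111 → c = 0001011, weight = 3.
  m = 1111 → c = 1000010, weight = 2.
Tally weights:
  weight 0: 1 codewords.
  weight 1: 2 codewords.
  weight 2: 2 codewords.
  weight 3: 3 codewords.
  weight 4: 3 codewords.
  weight 5: 2 codewords.
  weight 6: 2 codewords.
  weight 7: 1 codewords.
Minimum distance d = smallest w > 0 with A_w > 0 = 1.
Sanity: Σ A_w = 16 = 2^4 = 16 ✓.


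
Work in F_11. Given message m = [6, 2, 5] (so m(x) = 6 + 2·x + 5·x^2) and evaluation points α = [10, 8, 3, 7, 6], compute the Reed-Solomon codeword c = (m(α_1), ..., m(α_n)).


c = [9, 1, 2, 1, 0]

Message polynomial: m(x) = 6 + 2·x + 5·x^2 (mod 11).
For each evaluation point α_i, compute m(α_i) mod 11:
  α_1 = 10: Horner steps 5 → 8 → 9, so m(10) = 9.
  α_2 = 8: Horner steps 5 → 9 → 1, so m(8) = 1.
  α_3 = 3: Horner steps 5 → 6 → 2, so m(3) = 2.
  α_4 = 7: Horner steps 5 → 4 → 1, so m(7) = 1.
  α_5 = 6: Horner steps 5 → 10 → 0, so m(6) = 0.
Codeword c = [9, 1, 2, 1, 0] ∈ F_11^5.


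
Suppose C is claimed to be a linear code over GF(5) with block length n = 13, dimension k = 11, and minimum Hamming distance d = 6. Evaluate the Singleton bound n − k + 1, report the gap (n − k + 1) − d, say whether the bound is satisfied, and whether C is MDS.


Singleton RHS = n − k + 1 = 3, slack = -3, bound violated (no such code; not MDS).

Singleton bound: d ≤ n − k + 1.
Here n = 13, k = 11, so n − k + 1 = 3.
Given d = 6, check d ≤ 3: NO.
Slack = (n − k + 1) − d = -3.
The slack is negative: d = 6 exceeds n − k + 1 = 3 by 3, so the Singleton bound is violated and no linear [13, 11, 6]_5 code can exist. In particular it is not MDS (MDS requires d = n − k + 1 exactly).
Description: the claimed parameters are [13, 11, 6]_5; such a code would be impossible (violates the Singleton bound).


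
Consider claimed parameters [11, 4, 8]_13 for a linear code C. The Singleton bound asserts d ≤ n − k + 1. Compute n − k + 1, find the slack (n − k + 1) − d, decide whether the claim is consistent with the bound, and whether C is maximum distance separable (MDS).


Singleton RHS = n − k + 1 = 8, slack = 0, bound satisfied, MDS.

Singleton bound: d ≤ n − k + 1.
Here n = 11, k = 4, so n − k + 1 = 8.
Given d = 8, check d ≤ 8: YES.
Slack = (n − k + 1) − d = 0.
The code is MDS (slack = 0).
Description: the claimed parameters are [11, 4, 8]_13; such a code would be MDS (meets Singleton bound).


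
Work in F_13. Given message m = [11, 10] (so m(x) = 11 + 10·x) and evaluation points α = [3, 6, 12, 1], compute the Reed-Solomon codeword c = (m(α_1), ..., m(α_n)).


c = [2, 6, 1, 8]

Message polynomial: m(x) = 11 + 10·x (mod 13).
For each evaluation point α_i, compute m(α_i) mod 13:
  α_1 = 3: Horner steps 10 → 2, so m(3) = 2.
  α_2 = 6: Horner steps 10 → 6, so m(6) = 6.
  α_3 = 12: Horner steps 10 → 1, so m(12) = 1.
  α_4 = 1: Horner steps 10 → 8, so m(1) = 8.
Codeword c = [2, 6, 1, 8] ∈ F_13^4.


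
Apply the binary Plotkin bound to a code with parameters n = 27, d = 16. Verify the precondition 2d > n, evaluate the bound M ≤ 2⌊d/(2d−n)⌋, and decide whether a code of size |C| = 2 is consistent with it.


Plotkin bound M ≤ 6; given |C| = 2 ≤ bound (satisfied).

Check applicability: 2d = 32, n = 27.
2d − n = 5 > 0, so Plotkin applies.
Compute d/(2d−n) = 16/5 ≈ 3.2000.
⌊d/(2d−n)⌋ = 3.
Plotkin bound: M ≤ 2·3 = 6.
Given |C| = 2, check: satisfied.
This |C| is below the Plotkin bound.


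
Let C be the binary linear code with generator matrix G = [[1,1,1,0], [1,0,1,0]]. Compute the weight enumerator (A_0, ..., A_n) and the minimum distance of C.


Weight distribution: A_0 = 1, A_1 = 1, A_2 = 1, A_3 = 1. Minimum distance d = 1.

Enumerate all 2^2 = 4 messages m ∈ F_2^2.
For each, compute codeword c = mG in F_2^4, then tally its weight.
  m = 00 → c = 0000, weight = 0.
  m = 10 → c = 1110, weight = 3.
  m = 01 → c = 1010, weight = 2.
  m = 11 → c = 0100, weight = 1.
Tally weights:
  weight 0: 1 codewords.
  weight 1: 1 codewords.
  weight 2: 1 codewords.
  weight 3: 1 codewords.
Minimum distance d = smallest w > 0 with A_w > 0 = 1.
Sanity: Σ A_w = 4 = 2^2 = 4 ✓.


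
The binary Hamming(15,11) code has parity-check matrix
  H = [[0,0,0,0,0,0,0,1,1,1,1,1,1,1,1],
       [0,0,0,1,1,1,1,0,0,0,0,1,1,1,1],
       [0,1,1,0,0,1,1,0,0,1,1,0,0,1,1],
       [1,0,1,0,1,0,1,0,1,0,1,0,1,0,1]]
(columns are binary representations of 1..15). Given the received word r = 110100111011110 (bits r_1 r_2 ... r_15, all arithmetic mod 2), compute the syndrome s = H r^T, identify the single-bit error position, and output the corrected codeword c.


s = (0, 1, 0, 1)^T, error position = 5, corrected codeword c = 110110111011110

Compute s = H r^T mod 2 one row at a time:
  s_1 = 1 + 1 + 0 + 1 + 1 + 1 + 1 + 0 = 6 ≡ 0 (mod 2).
  s_2 = 1 + 0 + 0 + 1 + 1 + 1 + 1 + 0 = 5 ≡ 1 (mod 2).
  s_3 = 1 + 0 + 0 + 1 + 0 + 1 + 1 + 0 = 4 ≡ 0 (mod 2).
  s_4 = 1 + 0 + 0 + 1 + 1 + 1 + 1 + 0 = 5 ≡ 1 (mod 2).
s = (0, 1, 0, 1)^T — this equals column 5 of H (binary 0101), so error is at position 5.
Correct: flip bit 5 of r = 110100111011110 to get c = 110110111011110.


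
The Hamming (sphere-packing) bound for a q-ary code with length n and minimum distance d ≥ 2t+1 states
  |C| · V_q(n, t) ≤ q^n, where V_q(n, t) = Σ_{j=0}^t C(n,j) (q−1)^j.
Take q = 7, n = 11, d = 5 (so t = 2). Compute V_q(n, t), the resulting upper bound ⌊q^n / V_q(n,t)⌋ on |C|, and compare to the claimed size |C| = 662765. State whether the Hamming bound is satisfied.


V_q(n, t) = 2047, q^n = 1977326743, Hamming bound = 965963, |C| = 662765 ≤ bound (satisfied).

Step 1: Compute V_q(n, t) = Σ_{j=0}^2 C(n, j) (q−1)^j.
  j = 0: C(11,0)·(6)^0 = 1·1 = 1.
  j = 1: C(11,1)·(6)^1 = 11·6 = 66.
  j = 2: C(11,2)·(6)^2 = 55·36 = 1980.
  V_q(n, t) = 1 + 66 + 1980 = 2047.
Step 2: q^n = 7^11 = 1977326743.
Step 3: Hamming bound ⌊q^n / V_q(n,t)⌋ = ⌊1977326743/2047⌋ = 965963.
Step 4: Compare |C| = 662765 to 965963: satisfied.
The claimed |C| lies below the Hamming bound.


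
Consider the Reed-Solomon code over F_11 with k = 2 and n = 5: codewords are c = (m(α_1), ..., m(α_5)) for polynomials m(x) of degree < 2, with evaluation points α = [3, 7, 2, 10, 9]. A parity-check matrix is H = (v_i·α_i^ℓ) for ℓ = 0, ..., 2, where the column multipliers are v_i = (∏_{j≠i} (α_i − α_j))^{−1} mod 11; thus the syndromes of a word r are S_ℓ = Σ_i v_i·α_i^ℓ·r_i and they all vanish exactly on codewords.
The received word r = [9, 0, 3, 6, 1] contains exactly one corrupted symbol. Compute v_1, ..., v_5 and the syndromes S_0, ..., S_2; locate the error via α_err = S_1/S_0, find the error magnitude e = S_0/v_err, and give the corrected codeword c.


S = (7, 4, 7), error at position 4, error magnitude e = 10, c = [9, 0, 3, 7, 1].

Step 1: column multipliers v_i = (∏_{j≠i}(α_i − α_j))^{−1} mod 11.
  i = 1 (α = 3): (3−7)(3−2)(3−10)(3−9) = (−4)·1·(−7)·(−6) = −168 ≡ 8, so v_1 = 8^{−1} = 7 (mod 11).
  i = 2 (α = 7): (7−3)(7−2)(7−10)(7−9) = 4·5·(−3)·(−2) = 120 ≡ 10, so v_2 = 10^{−1} = 10 (mod 11).
  i = 3 (α = 2): (2−3)(2−7)(2−10)(2−9) = (−1)·(−5)·(−8)·(−7) = 280 ≡ 5, so v_3 = 5^{−1} = 9 (mod 11).
  i = 4 (α = 10): (10−3)(10−7)(10−2)(10−9) = 7·3·8·1 = 168 ≡ 3, so v_4 = 3^{−1} = 4 (mod 11).
  i = 5 (α = 9): (9−3)(9−7)(9−2)(9−10) = 6·2·7·(−1) = −84 ≡ 4, so v_5 = 4^{−1} = 3 (mod 11).
  v = [7, 10, 9, 4, 3].
Step 2: syndromes of r = [9, 0, 3, 6, 1] (all sums mod 11).
  S_0 = Σ v_i r_i = 7·9 + 10·0 + 9·3 + 4·6 + 3·1 = 117 ≡ 7.
  S_1 = Σ v_i α_i r_i = 7·3·9 + 10·7·0 + 9·2·3 + 4·10·6 + 3·9·1 = 510 ≡ 4.
  α_i^2 mod 11 = [9, 5, 4, 1, 4].
  S_2 = Σ v_i α_i^2 r_i = 7·9·9 + 10·5·0 + 9·4·3 + 4·1·6 + 3·4·1 = 711 ≡ 7.
  S = (7, 4, 7) ≠ 0, so r is not a codeword (an error is present).
Step 3: locate the error. For a single error e at position i, S_ℓ = v_i·e·α_i^ℓ, so α_err = S_1/S_0.
  S_0^{−1} = 7^{−1} = 8 (mod 11), so α_err = 4·8 = 32 ≡ 10 = α_4. Error position i = 4.
  Consistency check: S_2/S_1 = 7·3 = 21 ≡ 10 = α_err ✓ (single-error assumption holds).
Step 4: error magnitude e = S_0/v_4 = S_0·∏_{j≠4}(α_4 − α_j) = 7·3 = 21 ≡ 10 (mod 11).
Step 5: correct position 4: c_4 = r_4 − e = 6 − 10 ≡ 7 (mod 11). Hence c = [9, 0, 3, 7, 1].
  Check: interpolating c through the α_i gives m(x) = 2 + 6·x (degree < 2) with m(α_i) = c_i for every i, so c is indeed a codeword.


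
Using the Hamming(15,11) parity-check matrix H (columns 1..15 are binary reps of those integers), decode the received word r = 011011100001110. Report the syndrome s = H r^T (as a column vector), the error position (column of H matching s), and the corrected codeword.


s = (1, 0, 1, 0)^T, error position = 10, corrected codeword c = 011011100101110

Compute s = H r^T mod 2 one row at a time:
  s_1 = 0 + 0 + 0 + 0 + 1 + 1 + 1 + 0 = 3 ≡ 1 (mod 2).
  s_2 = 0 + 1 + 1 + 1 + 1 + 1 + 1 + 0 = 6 ≡ 0 (mod 2).
  s_3 = 1 + 1 + 1 + 1 + 0 + 0 + 1 + 0 = 5 ≡ 1 (mod 2).
  s_4 = 0 + 1 + 1 + 1 + 0 + 0 + 1 + 0 = 4 ≡ 0 (mod 2).
s = (1, 0, 1, 0)^T — this equals column 10 of H (binary 1010), so error is at position 10.
Correct: flip bit 10 of r = 011011100001110 to get c = 011011100101110.


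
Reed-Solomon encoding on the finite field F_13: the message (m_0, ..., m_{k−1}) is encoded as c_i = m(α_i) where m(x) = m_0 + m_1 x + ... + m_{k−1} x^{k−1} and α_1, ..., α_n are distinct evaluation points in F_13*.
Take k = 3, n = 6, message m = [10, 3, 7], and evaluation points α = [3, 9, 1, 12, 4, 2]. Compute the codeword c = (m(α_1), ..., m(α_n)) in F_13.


c = [4, 6, 7, 1, 4, 5]

Message polynomial: m(x) = 10 + 3·x + 7·x^2 (mod 13).
For each evaluation point α_i, compute m(α_i) mod 13:
  α_1 = 3: Horner steps 7 → 11 → 4, so m(3) = 4.
  α_2 = 9: Horner steps 7 → 1 → 6, so m(9) = 6.
  α_3 = 1: Horner steps 7 → 10 → 7, so m(1) = 7.
  α_4 = 12: Horner steps 7 → 9 → 1, so m(12) = 1.
  α_5 = 4: Horner steps 7 → 5 → 4, so m(4) = 4.
  α_6 = 2: Horner steps 7 → 4 → 5, so m(2) = 5.
Codeword c = [4, 6, 7, 1, 4, 5] ∈ F_13^6.


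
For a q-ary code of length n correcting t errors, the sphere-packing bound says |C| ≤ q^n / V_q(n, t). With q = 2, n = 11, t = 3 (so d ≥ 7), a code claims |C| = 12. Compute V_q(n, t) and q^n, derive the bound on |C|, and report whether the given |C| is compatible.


V_q(n, t) = 232, q^n = 2048, Hamming bound = 8, |C| = 12 > bound (violated).

Step 1: Compute V_q(n, t) = Σ_{j=0}^3 C(n, j) (q−1)^j.
  j = 0: C(11,0)·(1)^0 = 1·1 = 1.
  j = 1: C(11,1)·(1)^1 = 11·1 = 11.
  j = 2: C(11,2)·(1)^2 = 55·1 = 55.
  j = 3: C(11,3)·(1)^3 = 165·1 = 165.
  V_q(n, t) = 1 + 11 + 55 + 165 = 232.
Step 2: q^n = 2^11 = 2048.
Step 3: Hamming bound ⌊q^n / V_q(n,t)⌋ = ⌊2048/232⌋ = 8.
Step 4: Compare |C| = 12 to 8: violated.
The claimed |C| lies above the Hamming bound, so no 2-ary code of length 11 with d ≥ 7 can have 12 codewords.


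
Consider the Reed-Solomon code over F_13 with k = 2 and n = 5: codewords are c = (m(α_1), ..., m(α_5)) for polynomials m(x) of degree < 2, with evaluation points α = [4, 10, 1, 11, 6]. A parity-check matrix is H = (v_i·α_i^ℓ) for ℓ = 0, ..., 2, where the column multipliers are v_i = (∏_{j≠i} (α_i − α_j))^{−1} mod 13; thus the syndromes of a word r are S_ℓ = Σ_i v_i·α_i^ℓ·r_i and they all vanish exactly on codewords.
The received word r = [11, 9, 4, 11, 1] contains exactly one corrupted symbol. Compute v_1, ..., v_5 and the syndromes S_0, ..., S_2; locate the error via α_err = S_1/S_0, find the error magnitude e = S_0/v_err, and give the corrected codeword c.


S = (5, 7, 2), error at position 1, error magnitude e = 1, c = [10, 9, 4, 11, 1].

Step 1: column multipliers v_i = (∏_{j≠i}(α_i − α_j))^{−1} mod 13.
  i = 1 (α = 4): (4−10)(4−1)(4−11)(4−6) = (−6)·3·(−7)·(−2) = −252 ≡ 8, so v_1 = 8^{−1} = 5 (mod 13).
  i = 2 (α = 10): (10−4)(10−1)(10−11)(10−6) = 6·9·(−1)·4 = −216 ≡ 5, so v_2 = 5^{−1} = 8 (mod 13).
  i = 3 (α = 1): (1−4)(1−10)(1−11)(1−6) = (−3)·(−9)·(−10)·(−5) = 1350 ≡ 11, so v_3 = 11^{−1} = 6 (mod 13).
  i = 4 (α = 11): (11−4)(11−10)(11−1)(11−6) = 7·1·10·5 = 350 ≡ 12, so v_4 = 12^{−1} = 12 (mod 13).
  i = 5 (α = 6): (6−4)(6−10)(6−1)(6−11) = 2·(−4)·5·(−5) = 200 ≡ 5, so v_5 = 5^{−1} = 8 (mod 13).
  v = [5, 8, 6, 12, 8].
Step 2: syndromes of r = [11, 9, 4, 11, 1] (all sums mod 13).
  S_0 = Σ v_i r_i = 5·11 + 8·9 + 6·4 + 12·11 + 8·1 = 291 ≡ 5.
  S_1 = Σ v_i α_i r_i = 5·4·11 + 8·10·9 + 6·1·4 + 12·11·11 + 8·6·1 = 2464 ≡ 7.
  α_i^2 mod 13 = [3, 9, 1, 4, 10].
  S_2 = Σ v_i α_i^2 r_i = 5·3·11 + 8·9·9 + 6·1·4 + 12·4·11 + 8·10·1 = 1445 ≡ 2.
  S = (5, 7, 2) ≠ 0, so r is not a codeword (an error is present).
Step 3: locate the error. For a single error e at position i, S_ℓ = v_i·e·α_i^ℓ, so α_err = S_1/S_0.
  S_0^{−1} = 5^{−1} = 8 (mod 13), so α_err = 7·8 = 56 ≡ 4 = α_1. Error position i = 1.
  Consistency check: S_2/S_1 = 2·2 = 4 ≡ 4 = α_err ✓ (single-error assumption holds).
Step 4: error magnitude e = S_0/v_1 = S_0·∏_{j≠1}(α_1 − α_j) = 5·8 = 40 ≡ 1 (mod 13).
Step 5: correct position 1: c_1 = r_1 − e = 11 − 1 ≡ 10 (mod 13). Hence c = [10, 9, 4, 11, 1].
  Check: interpolating c through the α_i gives m(x) = 2 + 2·x (degree < 2) with m(α_i) = c_i for every i, so c is indeed a codeword.


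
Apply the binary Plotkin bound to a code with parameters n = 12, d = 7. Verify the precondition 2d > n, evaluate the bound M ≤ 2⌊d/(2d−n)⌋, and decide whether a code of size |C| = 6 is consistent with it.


Plotkin bound M ≤ 6; given |C| = 6 ≤ bound (satisfied).

Check applicability: 2d = 14, n = 12.
2d − n = 2 > 0, so Plotkin applies.
Compute d/(2d−n) = 7/2 ≈ 3.5000.
⌊d/(2d−n)⌋ = 3.
Plotkin bound: M ≤ 2·3 = 6.
Given |C| = 6, check: satisfied.
This |C| is at the Plotkin bound.


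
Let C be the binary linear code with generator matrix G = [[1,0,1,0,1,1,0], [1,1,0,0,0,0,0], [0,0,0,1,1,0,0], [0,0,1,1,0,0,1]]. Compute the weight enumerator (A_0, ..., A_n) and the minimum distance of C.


Weight distribution: A_0 = 1, A_2 = 2, A_3 = 4, A_4 = 5, A_5 = 4. Minimum distance d = 2.

Enumerate all 2^4 = 16 messages m ∈ F_2^4.
For each, compute codeword c = mG in F_2^7, then tally its weight.
  m = 0000 → c = 0000000, weight = 0.
  m = 1000 → c = 1010110, weight = 4.
  m = 0100 → c = 1100000, weight = 2.
  m = 1100 → c = 0110110, weight = 4.
  m = 0010 → c = 0001100, weight = 2.
  m = 1010 → c = 1011010, weight = 4.
  m = 0110 → c = 1101100, weight = 4.
  m = 1110 → c = 0111010, weight = 4.
  m = 0001 → c = 0011001, weight = 3.
  m = 1001 → c = 1001111, weight = 5.
  m = 0101 → c = 1111001, weight = 5.
  m = 1101 → c = 0101111, weight = 5.
  m = 0011 → c = 0010101, weight = 3.
  m = 1011 → c = 1000011, weight = 3.
  m = 0111 → c = 1110101, weight = 5.
  m = 1111 → c = 0100011, weight = 3.
Tally weights:
  weight 0: 1 codewords.
  weight 2: 2 codewords.
  weight 3: 4 codewords.
  weight 4: 5 codewords.
  weight 5: 4 codewords.
Minimum distance d = smallest w > 0 with A_w > 0 = 2.
Sanity: Σ A_w = 16 = 2^4 = 16 ✓.


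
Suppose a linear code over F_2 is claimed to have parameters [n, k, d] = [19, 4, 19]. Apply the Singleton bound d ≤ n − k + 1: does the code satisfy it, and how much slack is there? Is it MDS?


Singleton RHS = n − k + 1 = 16, slack = -3, bound violated (no such code; not MDS).

Singleton bound: d ≤ n − k + 1.
Here n = 19, k = 4, so n − k + 1 = 16.
Given d = 19, check d ≤ 16: NO.
Slack = (n − k + 1) − d = -3.
The slack is negative: d = 19 exceeds n − k + 1 = 16 by 3, so the Singleton bound is violated and no linear [19, 4, 19]_2 code can exist. In particular it is not MDS (MDS requires d = n − k + 1 exactly).
Description: the claimed parameters are [19, 4, 19]_2; such a code would be impossible (violates the Singleton bound).


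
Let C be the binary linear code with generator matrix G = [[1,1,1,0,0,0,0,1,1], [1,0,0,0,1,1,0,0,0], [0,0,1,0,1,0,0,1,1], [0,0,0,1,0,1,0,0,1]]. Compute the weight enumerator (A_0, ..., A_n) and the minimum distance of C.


Weight distribution: A_0 = 1, A_2 = 1, A_3 = 4, A_4 = 3, A_5 = 4, A_6 = 3. Minimum distance d = 2.

Enumerate all 2^4 = 16 messages m ∈ F_2^4.
For each, compute codeword c = mG in F_2^9, then tally its weight.
  m = 0000 → c = 000000000, weight = 0.
  m = 1000 → c = 111000011, weight = 5.
  m = 0100 → c = 100011000, weight = 3.
  m = 1100 → c = 011011011, weight = 6.
  m = 0010 → c = 001010011, weight = 4.
  m = 1010 → c = 110010000, weight = 3.
  m = 0110 → c = 101001011, weight = 5.
  m = 1110 → c = 010001000, weight = 2.
  m = 0001 → c = 000101001, weight = 3.
  m = 1001 → c = 111101010, weight = 6.
  m = 0101 → c = 100110001, weight = 4.
  m = 1101 → c = 011110010, weight = 5.
  m = 0011 → c = 001111010, weight = 5.
  m = 1011 → c = 110111001, weight = 6.
  m = 0111 → c = 101100010, weight = 4.
  m = 1111 → c = 010100001, weight = 3.
Tally weights:
  weight 0: 1 codewords.
  weight 2: 1 codewords.
  weight 3: 4 codewords.
  weight 4: 3 codewords.
  weight 5: 4 codewords.
  weight 6: 3 codewords.
Minimum distance d = smallest w > 0 with A_w > 0 = 2.
Sanity: Σ A_w = 16 = 2^4 = 16 ✓.


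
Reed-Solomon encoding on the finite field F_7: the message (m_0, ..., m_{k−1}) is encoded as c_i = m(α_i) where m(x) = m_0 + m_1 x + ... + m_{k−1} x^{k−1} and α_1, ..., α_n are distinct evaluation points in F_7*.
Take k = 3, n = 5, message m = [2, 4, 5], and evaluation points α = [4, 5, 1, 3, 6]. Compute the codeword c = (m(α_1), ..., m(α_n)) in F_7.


c = [0, 0, 4, 3, 3]

Message polynomial: m(x) = 2 + 4·x + 5·x^2 (mod 7).
For each evaluation point α_i, compute m(α_i) mod 7:
  α_1 = 4: Horner steps 5 → 3 → 0, so m(4) = 0.
  α_2 = 5: Horner steps 5 → 1 → 0, so m(5) = 0.
  α_3 = 1: Horner steps 5 → 2 → 4, so m(1) = 4.
  α_4 = 3: Horner steps 5 → 5 → 3, so m(3) = 3.
  α_5 = 6: Horner steps 5 → 6 → 3, so m(6) = 3.
Codeword c = [0, 0, 4, 3, 3] ∈ F_7^5.


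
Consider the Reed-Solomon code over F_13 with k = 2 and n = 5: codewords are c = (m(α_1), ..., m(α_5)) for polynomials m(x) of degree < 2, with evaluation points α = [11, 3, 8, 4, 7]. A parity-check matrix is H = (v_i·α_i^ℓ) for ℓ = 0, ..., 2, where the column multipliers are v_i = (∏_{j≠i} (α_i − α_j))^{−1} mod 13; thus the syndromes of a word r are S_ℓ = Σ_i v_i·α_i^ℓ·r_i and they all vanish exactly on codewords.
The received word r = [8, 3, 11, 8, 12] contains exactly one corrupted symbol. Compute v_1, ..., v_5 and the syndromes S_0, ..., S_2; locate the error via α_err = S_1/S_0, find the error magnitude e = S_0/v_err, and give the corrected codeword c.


S = (12, 9, 10), error at position 4, error magnitude e = 6, c = [8, 3, 11, 2, 12].

Step 1: column multipliers v_i = (∏_{j≠i}(α_i − α_j))^{−1} mod 13.
  i = 1 (α = 11): (11−3)(11−8)(11−4)(11−7) = 8·3·7·4 = 672 ≡ 9, so v_1 = 9^{−1} = 3 (mod 13).
  i = 2 (α = 3): (3−11)(3−8)(3−4)(3−7) = (−8)·(−5)·(−1)·(−4) = 160 ≡ 4, so v_2 = 4^{−1} = 10 (mod 13).
  i = 3 (α = 8): (8−11)(8−3)(8−4)(8−7) = (−3)·5·4·1 = −60 ≡ 5, so v_3 = 5^{−1} = 8 (mod 13).
  i = 4 (α = 4): (4−11)(4−3)(4−8)(4−7) = (−7)·1·(−4)·(−3) = −84 ≡ 7, so v_4 = 7^{−1} = 2 (mod 13).
  i = 5 (α = 7): (7−11)(7−3)(7−8)(7−4) = (−4)·4·(−1)·3 = 48 ≡ 9, so v_5 = 9^{−1} = 3 (mod 13).
  v = [3, 10, 8, 2, 3].
Step 2: syndromes of r = [8, 3, 11, 8, 12] (all sums mod 13).
  S_0 = Σ v_i r_i = 3·8 + 10·3 + 8·11 + 2·8 + 3·12 = 194 ≡ 12.
  S_1 = Σ v_i α_i r_i = 3·11·8 + 10·3·3 + 8·8·11 + 2·4·8 + 3·7·12 = 1374 ≡ 9.
  α_i^2 mod 13 = [4, 9, 12, 3, 10].
  S_2 = Σ v_i α_i^2 r_i = 3·4·8 + 10·9·3 + 8·12·11 + 2·3·8 + 3·10·12 = 1830 ≡ 10.
  S = (12, 9, 10) ≠ 0, so r is not a codeword (an error is present).
Step 3: locate the error. For a single error e at position i, S_ℓ = v_i·e·α_i^ℓ, so α_err = S_1/S_0.
  S_0^{−1} = 12^{−1} = 12 (mod 13), so α_err = 9·12 = 108 ≡ 4 = α_4. Error position i = 4.
  Consistency check: S_2/S_1 = 10·3 = 30 ≡ 4 = α_err ✓ (single-error assumption holds).
Step 4: error magnitude e = S_0/v_4 = S_0·∏_{j≠4}(α_4 − α_j) = 12·7 = 84 ≡ 6 (mod 13).
Step 5: correct position 4: c_4 = r_4 − e = 8 − 6 ≡ 2 (mod 13). Hence c = [8, 3, 11, 2, 12].
  Check: interpolating c through the α_i gives m(x) = 6 + 12·x (degree < 2) with m(α_i) = c_i for every i, so c is indeed a codeword.


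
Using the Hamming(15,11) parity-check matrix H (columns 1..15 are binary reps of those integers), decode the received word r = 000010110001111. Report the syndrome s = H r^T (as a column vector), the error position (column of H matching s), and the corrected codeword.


s = (1, 0, 1, 0)^T, error position = 10, corrected codeword c = 000010110101111

Compute s = H r^T mod 2 one row at a time:
  s_1 = 1 + 0 + 0 + 0 + 1 + 1 + 1 + 1 = 5 ≡ 1 (mod 2).
  s_2 = 0 + 1 + 0 + 1 + 1 + 1 + 1 + 1 = 6 ≡ 0 (mod 2).
  s_3 = 0 + 0 + 0 + 1 + 0 + 0 + 1 + 1 = 3 ≡ 1 (mod 2).
  s_4 = 0 + 0 + 1 + 1 + 0 + 0 + 1 + 1 = 4 ≡ 0 (mod 2).
s = (1, 0, 1, 0)^T — this equals column 10 of H (binary 1010), so error is at position 10.
Correct: flip bit 10 of r = 000010110001111 to get c = 000010110101111.


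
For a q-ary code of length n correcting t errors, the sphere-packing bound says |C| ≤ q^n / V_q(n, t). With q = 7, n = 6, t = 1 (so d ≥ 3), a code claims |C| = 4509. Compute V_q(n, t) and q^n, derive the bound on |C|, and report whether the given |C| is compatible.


V_q(n, t) = 37, q^n = 117649, Hamming bound = 3179, |C| = 4509 > bound (violated).

Step 1: Compute V_q(n, t) = Σ_{j=0}^1 C(n, j) (q−1)^j.
  j = 0: C(6,0)·(6)^0 = 1·1 = 1.
  j = 1: C(6,1)·(6)^1 = 6·6 = 36.
  V_q(n, t) = 1 + 36 = 37.
Step 2: q^n = 7^6 = 117649.
Step 3: Hamming bound ⌊q^n / V_q(n,t)⌋ = ⌊117649/37⌋ = 3179.
Step 4: Compare |C| = 4509 to 3179: violated.
The claimed |C| lies above the Hamming bound, so no 7-ary code of length 6 with d ≥ 3 can have 4509 codewords.


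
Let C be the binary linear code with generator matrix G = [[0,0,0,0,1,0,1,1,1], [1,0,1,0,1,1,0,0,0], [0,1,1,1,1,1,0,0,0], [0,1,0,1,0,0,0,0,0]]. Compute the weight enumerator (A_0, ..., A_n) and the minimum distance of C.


Weight distribution: A_0 = 1, A_1 = 1, A_2 = 1, A_3 = 2, A_4 = 2, A_5 = 3, A_6 = 3, A_7 = 2, A_8 = 1. Minimum distance d = 1.

Enumerate all 2^4 = 16 messages m ∈ F_2^4.
For each, compute codeword c = mG in F_2^9, then tally its weight.
  m = 0000 → c = 000000000, weight = 0.
  m = 1000 → c = 000010111, weight = 4.
  m = 0100 → c = 101011000, weight = 4.
  m = 1100 → c = 101001111, weight = 6.
  m = 0010 → c = 011111000, weight = 5.
  m = 1010 → c = 011101111, weight = 7.
  m = 0110 → c = 110100000, weight = 3.
  m = 1110 → c = 110110111, weight = 7.
  m = 0001 → c = 010100000, weight = 2.
  m = 1001 → c = 010110111, weight = 6.
  m = 0101 → c = 111111000, weight = 6.
  m = 1101 → c = 111101111, weight = 8.
  m = 0011 → c = 001011000, weight = 3.
  m = 1011 → c = 001001111, weight = 5.
  m = 0111 → c = 100000000, weight = 1.
  m = 1111 → c = 100010111, weight = 5.
Tally weights:
  weight 0: 1 codewords.
  weight 1: 1 codewords.
  weight 2: 1 codewords.
  weight 3: 2 codewords.
  weight 4: 2 codewords.
  weight 5: 3 codewords.
  weight 6: 3 codewords.
  weight 7: 2 codewords.
  weight 8: 1 codewords.
Minimum distance d = smallest w > 0 with A_w > 0 = 1.
Sanity: Σ A_w = 16 = 2^4 = 16 ✓.


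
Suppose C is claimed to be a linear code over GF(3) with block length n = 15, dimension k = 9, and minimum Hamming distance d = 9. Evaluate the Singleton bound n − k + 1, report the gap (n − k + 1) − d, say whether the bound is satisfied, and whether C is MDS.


Singleton RHS = n − k + 1 = 7, slack = -2, bound violated (no such code; not MDS).

Singleton bound: d ≤ n − k + 1.
Here n = 15, k = 9, so n − k + 1 = 7.
Given d = 9, check d ≤ 7: NO.
Slack = (n − k + 1) − d = -2.
The slack is negative: d = 9 exceeds n − k + 1 = 7 by 2, so the Singleton bound is violated and no linear [15, 9, 9]_3 code can exist. In particular it is not MDS (MDS requires d = n − k + 1 exactly).
Description: the claimed parameters are [15, 9, 9]_3; such a code would be impossible (violates the Singleton bound).


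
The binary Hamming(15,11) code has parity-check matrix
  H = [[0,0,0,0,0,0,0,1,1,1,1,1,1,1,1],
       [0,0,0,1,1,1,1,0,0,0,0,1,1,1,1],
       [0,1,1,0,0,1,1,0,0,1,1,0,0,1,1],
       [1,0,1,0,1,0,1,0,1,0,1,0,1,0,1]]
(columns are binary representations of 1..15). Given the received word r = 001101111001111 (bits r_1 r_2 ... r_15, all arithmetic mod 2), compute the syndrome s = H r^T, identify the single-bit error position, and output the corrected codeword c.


s = (0, 1, 1, 1)^T, error position = 7, corrected codeword c = 001101011001111

Compute s = H r^T mod 2 one row at a time:
  s_1 = 1 + 1 + 0 + 0 + 1 + 1 + 1 + 1 = 6 ≡ 0 (mod 2).
  s_2 = 1 + 0 + 1 + 1 + 1 + 1 + 1 + 1 = 7 ≡ 1 (mod 2).
  s_3 = 0 + 1 + 1 + 1 + 0 + 0 + 1 + 1 = 5 ≡ 1 (mod 2).
  s_4 = 0 + 1 + 0 + 1 + 1 + 0 + 1 + 1 = 5 ≡ 1 (mod 2).
s = (0, 1, 1, 1)^T — this equals column 7 of H (binary 0111), so error is at position 7.
Correct: flip bit 7 of r = 001101111001111 to get c = 001101011001111.


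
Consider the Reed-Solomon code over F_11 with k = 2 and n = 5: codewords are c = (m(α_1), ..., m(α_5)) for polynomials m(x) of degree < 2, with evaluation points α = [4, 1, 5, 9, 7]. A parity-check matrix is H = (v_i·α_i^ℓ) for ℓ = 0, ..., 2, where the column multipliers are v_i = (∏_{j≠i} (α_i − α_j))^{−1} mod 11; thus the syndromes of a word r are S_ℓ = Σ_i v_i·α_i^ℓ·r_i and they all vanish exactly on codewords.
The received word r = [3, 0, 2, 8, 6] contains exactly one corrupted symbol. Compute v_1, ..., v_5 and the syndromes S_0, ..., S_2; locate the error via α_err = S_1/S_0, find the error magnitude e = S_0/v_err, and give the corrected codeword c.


S = (2, 10, 6), error at position 3, error magnitude e = 9, c = [3, 0, 4, 8, 6].

Step 1: column multipliers v_i = (∏_{j≠i}(α_i − α_j))^{−1} mod 11.
  i = 1 (α = 4): (4−1)(4−5)(4−9)(4−7) = 3·(−1)·(−5)·(−3) = −45 ≡ 10, so v_1 = 10^{−1} = 10 (mod 11).
  i = 2 (α = 1): (1−4)(1−5)(1−9)(1−7) = (−3)·(−4)·(−8)·(−6) = 576 ≡ 4, so v_2 = 4^{−1} = 3 (mod 11).
  i = 3 (α = 5): (5−4)(5−1)(5−9)(5−7) = 1·4·(−4)·(−2) = 32 ≡ 10, so v_3 = 10^{−1} = 10 (mod 11).
  i = 4 (α = 9): (9−4)(9−1)(9−5)(9−7) = 5·8·4·2 = 320 ≡ 1, so v_4 = 1^{−1} = 1 (mod 11).
  i = 5 (α = 7): (7−4)(7−1)(7−5)(7−9) = 3·6·2·(−2) = −72 ≡ 5, so v_5 = 5^{−1} = 9 (mod 11).
  v = [10, 3, 10, 1, 9].
Step 2: syndromes of r = [3, 0, 2, 8, 6] (all sums mod 11).
  S_0 = Σ v_i r_i = 10·3 + 3·0 + 10·2 + 1·8 + 9·6 = 112 ≡ 2.
  S_1 = Σ v_i α_i r_i = 10·4·3 + 3·1·0 + 10·5·2 + 1·9·8 + 9·7·6 = 670 ≡ 10.
  α_i^2 mod 11 = [5, 1, 3, 4, 5].
  S_2 = Σ v_i α_i^2 r_i = 10·5·3 + 3·1·0 + 10·3·2 + 1·4·8 + 9·5·6 = 512 ≡ 6.
  S = (2, 10, 6) ≠ 0, so r is not a codeword (an error is present).
Step 3: locate the error. For a single error e at position i, S_ℓ = v_i·e·α_i^ℓ, so α_err = S_1/S_0.
  S_0^{−1} = 2^{−1} = 6 (mod 11), so α_err = 10·6 = 60 ≡ 5 = α_3. Error position i = 3.
  Consistency check: S_2/S_1 = 6·10 = 60 ≡ 5 = α_err ✓ (single-error assumption holds).
Step 4: error magnitude e = S_0/v_3 = S_0·∏_{j≠3}(α_3 − α_j) = 2·10 = 20 ≡ 9 (mod 11).
Step 5: correct position 3: c_3 = r_3 − e = 2 − 9 ≡ 4 (mod 11). Hence c = [3, 0, 4, 8, 6].
  Check: interpolating c through the α_i gives m(x) = 10 + 1·x (degree < 2) with m(α_i) = c_i for every i, so c is indeed a codeword.


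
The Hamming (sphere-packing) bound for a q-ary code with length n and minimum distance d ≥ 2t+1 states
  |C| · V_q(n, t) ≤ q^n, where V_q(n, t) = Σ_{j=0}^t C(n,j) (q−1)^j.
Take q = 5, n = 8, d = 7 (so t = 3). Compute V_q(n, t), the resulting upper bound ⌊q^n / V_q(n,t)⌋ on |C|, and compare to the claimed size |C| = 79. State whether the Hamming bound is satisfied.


V_q(n, t) = 4065, q^n = 390625, Hamming bound = 96, |C| = 79 ≤ bound (satisfied).

Step 1: Compute V_q(n, t) = Σ_{j=0}^3 C(n, j) (q−1)^j.
  j = 0: C(8,0)·(4)^0 = 1·1 = 1.
  j = 1: C(8,1)·(4)^1 = 8·4 = 32.
  j = 2: C(8,2)·(4)^2 = 28·16 = 448.
  j = 3: C(8,3)·(4)^3 = 56·64 = 3584.
  V_q(n, t) = 1 + 32 + 448 + 3584 = 4065.
Step 2: q^n = 5^8 = 390625.
Step 3: Hamming bound ⌊q^n / V_q(n,t)⌋ = ⌊390625/4065⌋ = 96.
Step 4: Compare |C| = 79 to 96: satisfied.
The claimed |C| lies below the Hamming bound.


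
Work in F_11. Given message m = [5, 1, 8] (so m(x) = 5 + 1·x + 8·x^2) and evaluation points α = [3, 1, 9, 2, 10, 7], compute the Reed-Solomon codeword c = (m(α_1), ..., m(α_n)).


c = [3, 3, 2, 6, 1, 8]

Message polynomial: m(x) = 5 + 1·x + 8·x^2 (mod 11).
For each evaluation point α_i, compute m(α_i) mod 11:
  α_1 = 3: Horner steps 8 → 3 → 3, so m(3) = 3.
  α_2 = 1: Horner steps 8 → 9 → 3, so m(1) = 3.
  α_3 = 9: Horner steps 8 → 7 → 2, so m(9) = 2.
  α_4 = 2: Horner steps 8 → 6 → 6, so m(2) = 6.
  α_5 = 10: Horner steps 8 → 4 → 1, so m(10) = 1.
  α_6 = 7: Horner steps 8 → 2 → 8, so m(7) = 8.
Codeword c = [3, 3, 2, 6, 1, 8] ∈ F_11^6.


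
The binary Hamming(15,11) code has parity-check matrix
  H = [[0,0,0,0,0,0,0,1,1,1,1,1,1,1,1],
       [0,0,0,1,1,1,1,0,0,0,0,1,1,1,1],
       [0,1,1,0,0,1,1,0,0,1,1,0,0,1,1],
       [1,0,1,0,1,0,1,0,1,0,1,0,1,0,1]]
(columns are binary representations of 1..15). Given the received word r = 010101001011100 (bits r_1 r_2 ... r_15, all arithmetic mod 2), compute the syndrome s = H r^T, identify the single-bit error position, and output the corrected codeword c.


s = (0, 0, 1, 1)^T, error position = 3, corrected codeword c = 011101001011100

Compute s = H r^T mod 2 one row at a time:
  s_1 = 0 + 1 + 0 + 1 + 1 + 1 + 0 + 0 = 4 ≡ 0 (mod 2).
  s_2 = 1 + 0 + 1 + 0 + 1 + 1 + 0 + 0 = 4 ≡ 0 (mod 2).
  s_3 = 1 + 0 + 1 + 0 + 0 + 1 + 0 + 0 = 3 ≡ 1 (mod 2).
  s_4 = 0 + 0 + 0 + 0 + 1 + 1 + 1 + 0 = 3 ≡ 1 (mod 2).
s = (0, 0, 1, 1)^T — this equals column 3 of H (binary 0011), so error is at position 3.
Correct: flip bit 3 of r = 010101001011100 to get c = 011101001011100.
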